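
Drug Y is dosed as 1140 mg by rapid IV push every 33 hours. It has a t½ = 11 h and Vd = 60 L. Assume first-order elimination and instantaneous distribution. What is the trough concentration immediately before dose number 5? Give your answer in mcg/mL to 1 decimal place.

2.7 mcg/mL

f = (1/2)^(τ/t½) = (1/2)^(33/11) ≈ 0.1250.
C₀ = D/Vd = 1140/60 ≈ 19.000 mcg/mL.
Before the 5th dose, 4 doses have been given. Superposition: Cmin = C₀·(f + f² + … + f^4).
≈ 19.000 × (0.1250 + 0.0156 + 0.0020 + 0.0002) ≈ 19.000 × 0.1428 ≈ 2.713 mcg/mL.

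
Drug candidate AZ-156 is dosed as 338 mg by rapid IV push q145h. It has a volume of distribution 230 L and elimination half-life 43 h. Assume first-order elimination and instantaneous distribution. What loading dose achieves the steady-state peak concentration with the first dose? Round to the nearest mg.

374 mg

f = (1/2)^(145/43) ≈ 0.096583; accumulation ratio R = 1/(1−f) ≈ 1.10691.
Loading dose to hit Cmax,ss on first dose: D_load = D_maint·R ≈ 338 × 1.10691 ≈ 374.14 mg.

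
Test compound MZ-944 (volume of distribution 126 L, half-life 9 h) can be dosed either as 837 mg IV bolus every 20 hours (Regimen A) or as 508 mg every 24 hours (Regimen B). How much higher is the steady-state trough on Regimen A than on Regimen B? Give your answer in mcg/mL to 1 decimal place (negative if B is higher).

Regimen A: f = (1/2)^(20/9) ≈ 0.2143; Cmin,ss = (837/126)·f/(1−f) ≈ 1.812 mcg/mL.
Regimen B: f = (1/2)^(24/9) ≈ 0.1575; Cmin,ss = (508/126)·f/(1−f) ≈ 0.754 mcg/mL.
Difference ≈ 1.812 − 0.754 ≈ 1.058 mcg/mL.

1.1 mcg/mL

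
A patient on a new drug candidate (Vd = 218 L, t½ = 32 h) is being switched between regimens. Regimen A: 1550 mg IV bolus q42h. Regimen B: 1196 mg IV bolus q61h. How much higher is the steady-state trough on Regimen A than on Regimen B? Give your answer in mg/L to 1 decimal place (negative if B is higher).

Regimen A: f = (1/2)^(42/32) ≈ 0.4026; Cmin,ss = (1550/218)·f/(1−f) ≈ 4.792 mg/L.
Regimen B: f = (1/2)^(61/32) ≈ 0.2668; Cmin,ss = (1196/218)·f/(1−f) ≈ 1.996 mg/L.
Difference ≈ 4.792 − 1.996 ≈ 2.796 mg/L.

2.8 mg/L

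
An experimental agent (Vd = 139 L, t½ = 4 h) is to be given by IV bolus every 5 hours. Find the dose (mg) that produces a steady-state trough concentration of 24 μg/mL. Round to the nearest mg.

4598 mg

τ/t½ = 5/4 ≈ 1.25, so f = (1/2)^(5/4) ≈ 0.420448.
Cmin,ss = (D/Vd)·f/(1−f), so D = Cmin,ss·Vd·(1−f)/f.
D = 24 × 139 × (1−f)/f ≈ 24 × 139 × 1.37842 ≈ 4598.41 mg.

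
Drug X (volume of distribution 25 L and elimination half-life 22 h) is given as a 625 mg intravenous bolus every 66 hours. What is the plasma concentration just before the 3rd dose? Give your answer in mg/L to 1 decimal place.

f = (1/2)^(τ/t½) = (1/2)^(66/22) ≈ 0.1250.
C₀ = D/Vd = 625/25 ≈ 25.000 mg/L.
Before the 3rd dose, 2 doses have been given. Superposition: Cmin = C₀·(f + f²).
≈ 25.000 × (0.1250 + 0.0156) ≈ 25.000 × 0.1406 ≈ 3.515 mg/L.

3.5 mg/L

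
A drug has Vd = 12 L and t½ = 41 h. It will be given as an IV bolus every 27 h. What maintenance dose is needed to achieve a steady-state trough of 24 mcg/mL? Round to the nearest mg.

τ/t½ = 27/41 ≈ 0.65854, so f = (1/2)^(27/41) ≈ 0.633521.
Cmin,ss = (D/Vd)·f/(1−f), so D = Cmin,ss·Vd·(1−f)/f.
D = 24 × 12 × (1−f)/f ≈ 24 × 12 × 0.57848 ≈ 166.60 mg.

167 mg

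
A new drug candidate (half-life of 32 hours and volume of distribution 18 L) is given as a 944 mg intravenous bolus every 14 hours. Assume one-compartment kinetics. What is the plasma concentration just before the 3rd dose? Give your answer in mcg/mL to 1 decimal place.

67.3 mcg/mL

f = (1/2)^(τ/t½) = (1/2)^(14/32) ≈ 0.7384.
C₀ = D/Vd = 944/18 ≈ 52.444 mcg/mL.
Before the 3rd dose, 2 doses have been given. Superposition: Cmin = C₀·(f + f²).
≈ 52.444 × (0.7384 + 0.5452) ≈ 52.444 × 1.2836 ≈ 67.317 mcg/mL.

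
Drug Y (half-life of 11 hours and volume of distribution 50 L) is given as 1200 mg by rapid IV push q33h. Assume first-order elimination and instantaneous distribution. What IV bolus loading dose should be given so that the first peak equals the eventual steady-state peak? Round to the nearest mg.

1371 mg

f = (1/2)^(33/11) ≈ 0.125000; accumulation ratio R = 1/(1−f) ≈ 1.14286.
Loading dose to hit Cmax,ss on first dose: D_load = D_maint·R ≈ 1200 × 1.14286 ≈ 1371.43 mg.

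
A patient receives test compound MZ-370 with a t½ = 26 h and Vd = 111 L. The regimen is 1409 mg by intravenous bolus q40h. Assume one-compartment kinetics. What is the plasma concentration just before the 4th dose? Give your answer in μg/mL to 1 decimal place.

6.4 μg/mL

f = (1/2)^(τ/t½) = (1/2)^(40/26) ≈ 0.3443.
C₀ = D/Vd = 1409/111 ≈ 12.694 μg/mL.
Before the 4th dose, 3 doses have been given. Superposition: Cmin = C₀·(f + f² + … + f^3).
≈ 12.694 × (0.3443 + 0.1185 + 0.0408) ≈ 12.694 × 0.5036 ≈ 6.393 μg/mL.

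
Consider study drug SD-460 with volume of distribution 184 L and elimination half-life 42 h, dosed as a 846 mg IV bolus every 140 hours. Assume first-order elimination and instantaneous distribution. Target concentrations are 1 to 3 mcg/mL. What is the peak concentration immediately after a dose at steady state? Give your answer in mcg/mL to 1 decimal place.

τ/t½ = 140/42 ≈ 3.3333, so fraction remaining f = (1/2)^(140/42) ≈ 0.0992.
Accumulation ratio R = 1/(1 − f) ≈ 1/0.9008 ≈ 1.1101.
Each bolus raises the concentration by D/Vd = 846/184 ≈ 4.598 mcg/mL.
Cmax,ss = C₀/(1 − f) ≈ 4.598/0.9008 ≈ 5.104 mcg/mL.
Peak 5.1 mcg/mL vs MTC 3 mcg/mL: exceeds toxic threshold.

5.1 mcg/mL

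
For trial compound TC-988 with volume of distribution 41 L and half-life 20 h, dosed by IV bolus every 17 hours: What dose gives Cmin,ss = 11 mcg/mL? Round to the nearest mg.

τ/t½ = 17/20 ≈ 0.85, so f = (1/2)^(17/20) ≈ 0.554785.
Cmin,ss = (D/Vd)·f/(1−f), so D = Cmin,ss·Vd·(1−f)/f.
D = 11 × 41 × (1−f)/f ≈ 11 × 41 × 0.80250 ≈ 361.93 mg.

362 mg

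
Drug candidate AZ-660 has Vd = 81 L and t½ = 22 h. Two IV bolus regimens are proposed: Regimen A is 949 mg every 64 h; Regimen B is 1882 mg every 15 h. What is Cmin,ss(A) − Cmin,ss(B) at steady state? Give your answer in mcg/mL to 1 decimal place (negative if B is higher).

-36.7 mcg/mL

Regimen A: f = (1/2)^(64/22) ≈ 0.1331; Cmin,ss = (949/81)·f/(1−f) ≈ 1.799 mcg/mL.
Regimen B: f = (1/2)^(15/22) ≈ 0.6234; Cmin,ss = (1882/81)·f/(1−f) ≈ 38.461 mcg/mL.
Difference ≈ 1.799 − 38.461 ≈ -36.662 mcg/mL.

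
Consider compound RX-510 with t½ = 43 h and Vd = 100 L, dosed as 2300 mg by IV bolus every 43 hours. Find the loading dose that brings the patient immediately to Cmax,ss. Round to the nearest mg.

f = (1/2)^(43/43) ≈ 0.500000; accumulation ratio R = 1/(1−f) ≈ 2.00000.
Loading dose to hit Cmax,ss on first dose: D_load = D_maint·R ≈ 2300 × 2.00000 ≈ 4600.00 mg.

4600 mg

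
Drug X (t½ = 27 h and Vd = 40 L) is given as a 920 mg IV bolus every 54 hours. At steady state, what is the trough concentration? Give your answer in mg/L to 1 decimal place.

7.7 mg/L

The dosing interval is 2 half-lives, so f = 2^(−2) = 0.25.
At steady state, R = 1/(1 − 0.25) = 4/3.
Single-dose peak C₀ = D/Vd = 920/40 = 23 mg/L.
Steady-state peak Cmax,ss = C₀·R = 23 × 4/3 ≈ 30.667 mg/L.
Steady-state trough Cmin,ss = Cmax,ss·f ≈ 30.667 × 0.25 ≈ 7.667 mg/L.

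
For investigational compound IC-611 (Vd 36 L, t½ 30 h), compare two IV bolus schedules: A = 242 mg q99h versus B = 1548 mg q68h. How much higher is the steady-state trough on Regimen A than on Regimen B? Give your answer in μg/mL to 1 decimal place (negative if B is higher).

Regimen A: f = (1/2)^(99/30) ≈ 0.1015; Cmin,ss = (242/36)·f/(1−f) ≈ 0.759 μg/mL.
Regimen B: f = (1/2)^(68/30) ≈ 0.2078; Cmin,ss = (1548/36)·f/(1−f) ≈ 11.279 μg/mL.
Difference ≈ 0.759 − 11.279 ≈ -10.520 μg/mL.

-10.5 μg/mL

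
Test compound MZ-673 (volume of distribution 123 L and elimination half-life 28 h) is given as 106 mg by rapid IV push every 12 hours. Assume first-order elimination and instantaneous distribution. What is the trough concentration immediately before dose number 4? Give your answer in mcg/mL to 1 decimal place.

f = (1/2)^(τ/t½) = (1/2)^(12/28) ≈ 0.7430.
C₀ = D/Vd = 106/123 ≈ 0.862 mcg/mL.
Before the 4th dose, 3 doses have been given. Superposition: Cmin = C₀·(f + f² + … + f^3).
≈ 0.862 × (0.7430 + 0.5520 + 0.4102) ≈ 0.862 × 1.7052 ≈ 1.470 mcg/mL.

1.5 mcg/mL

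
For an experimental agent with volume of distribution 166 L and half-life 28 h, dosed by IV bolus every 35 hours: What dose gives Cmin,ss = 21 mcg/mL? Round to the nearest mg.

τ/t½ = 35/28 ≈ 1.25, so f = (1/2)^(35/28) ≈ 0.420448.
Cmin,ss = (D/Vd)·f/(1−f), so D = Cmin,ss·Vd·(1−f)/f.
D = 21 × 166 × (1−f)/f ≈ 21 × 166 × 1.37842 ≈ 4805.17 mg.

4805 mg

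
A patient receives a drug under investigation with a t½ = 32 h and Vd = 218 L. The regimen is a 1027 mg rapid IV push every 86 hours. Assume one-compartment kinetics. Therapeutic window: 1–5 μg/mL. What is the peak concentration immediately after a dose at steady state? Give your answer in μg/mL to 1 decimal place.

τ/t½ = 86/32 ≈ 2.6875, so fraction remaining f = (1/2)^(86/32) ≈ 0.1552.
Accumulation ratio R = 1/(1 − f) ≈ 1/0.8448 ≈ 1.1837.
Each bolus raises the concentration by D/Vd = 1027/218 ≈ 4.711 μg/mL.
Steady-state peak Cmax,ss = C₀·R ≈ 4.711 × 1.1837 ≈ 5.576 μg/mL.
Peak 5.6 μg/mL vs MTC 5 μg/mL: exceeds toxic threshold.

5.6 μg/mL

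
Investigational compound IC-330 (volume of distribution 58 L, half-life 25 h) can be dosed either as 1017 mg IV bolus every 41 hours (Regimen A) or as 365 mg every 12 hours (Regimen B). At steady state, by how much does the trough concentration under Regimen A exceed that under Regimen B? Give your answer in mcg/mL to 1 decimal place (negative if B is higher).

-7.7 mcg/mL

Regimen A: f = (1/2)^(41/25) ≈ 0.3209; Cmin,ss = (1017/58)·f/(1−f) ≈ 8.286 mcg/mL.
Regimen B: f = (1/2)^(12/25) ≈ 0.7170; Cmin,ss = (365/58)·f/(1−f) ≈ 15.944 mcg/mL.
Difference ≈ 8.286 − 15.944 ≈ -7.658 mcg/mL.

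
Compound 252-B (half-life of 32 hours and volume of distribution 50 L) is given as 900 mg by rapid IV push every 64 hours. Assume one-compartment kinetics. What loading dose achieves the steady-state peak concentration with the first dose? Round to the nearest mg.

f = (1/2)^(64/32) ≈ 0.250000; accumulation ratio R = 1/(1−f) ≈ 1.33333.
Loading dose to hit Cmax,ss on first dose: D_load = D_maint·R ≈ 900 × 1.33333 ≈ 1200.00 mg.

1200 mg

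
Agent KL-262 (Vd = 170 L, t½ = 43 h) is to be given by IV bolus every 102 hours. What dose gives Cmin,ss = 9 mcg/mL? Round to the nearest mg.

τ/t½ = 102/43 ≈ 2.3721, so f = (1/2)^(102/43) ≈ 0.193165.
Cmin,ss = (D/Vd)·f/(1−f), so D = Cmin,ss·Vd·(1−f)/f.
D = 9 × 170 × (1−f)/f ≈ 9 × 170 × 4.17692 ≈ 6390.69 mg.

6391 mg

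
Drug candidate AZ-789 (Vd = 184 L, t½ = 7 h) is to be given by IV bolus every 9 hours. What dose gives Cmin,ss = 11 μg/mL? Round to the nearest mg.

τ/t½ = 9/7 ≈ 1.2857, so f = (1/2)^(9/7) ≈ 0.410168.
Cmin,ss = (D/Vd)·f/(1−f), so D = Cmin,ss·Vd·(1−f)/f.
D = 11 × 184 × (1−f)/f ≈ 11 × 184 × 1.43803 ≈ 2910.57 mg.

2911 mg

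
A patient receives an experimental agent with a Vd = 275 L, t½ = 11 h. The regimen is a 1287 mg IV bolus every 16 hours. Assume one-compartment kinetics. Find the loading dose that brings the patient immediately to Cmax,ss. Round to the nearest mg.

2026 mg

f = (1/2)^(16/11) ≈ 0.364870; accumulation ratio R = 1/(1−f) ≈ 1.57448.
Loading dose to hit Cmax,ss on first dose: D_load = D_maint·R ≈ 1287 × 1.57448 ≈ 2026.36 mg.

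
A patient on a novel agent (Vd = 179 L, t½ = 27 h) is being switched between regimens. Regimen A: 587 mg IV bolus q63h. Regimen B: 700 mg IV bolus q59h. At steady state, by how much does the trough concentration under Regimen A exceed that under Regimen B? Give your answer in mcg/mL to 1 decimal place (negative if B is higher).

-0.3 mcg/mL

Regimen A: f = (1/2)^(63/27) ≈ 0.1984; Cmin,ss = (587/179)·f/(1−f) ≈ 0.812 mcg/mL.
Regimen B: f = (1/2)^(59/27) ≈ 0.2199; Cmin,ss = (700/179)·f/(1−f) ≈ 1.102 mcg/mL.
Difference ≈ 0.812 − 1.102 ≈ -0.290 mcg/mL.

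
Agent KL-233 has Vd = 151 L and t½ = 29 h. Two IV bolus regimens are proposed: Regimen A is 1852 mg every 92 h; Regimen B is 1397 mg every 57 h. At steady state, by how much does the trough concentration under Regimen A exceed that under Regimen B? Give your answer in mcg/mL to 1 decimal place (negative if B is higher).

-1.7 mcg/mL

Regimen A: f = (1/2)^(92/29) ≈ 0.1109; Cmin,ss = (1852/151)·f/(1−f) ≈ 1.530 mcg/mL.
Regimen B: f = (1/2)^(57/29) ≈ 0.2560; Cmin,ss = (1397/151)·f/(1−f) ≈ 3.183 mcg/mL.
Difference ≈ 1.530 − 3.183 ≈ -1.653 mcg/mL.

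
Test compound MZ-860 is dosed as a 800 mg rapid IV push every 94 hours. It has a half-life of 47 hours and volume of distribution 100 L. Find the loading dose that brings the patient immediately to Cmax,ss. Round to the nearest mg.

f = (1/2)^(94/47) ≈ 0.250000; accumulation ratio R = 1/(1−f) ≈ 1.33333.
Loading dose to hit Cmax,ss on first dose: D_load = D_maint·R ≈ 800 × 1.33333 ≈ 1066.66 mg.

1067 mg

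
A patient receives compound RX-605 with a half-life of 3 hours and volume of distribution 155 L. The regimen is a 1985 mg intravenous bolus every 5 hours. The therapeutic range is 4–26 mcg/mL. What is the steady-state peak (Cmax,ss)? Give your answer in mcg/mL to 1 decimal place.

τ/t½ = 5/3 ≈ 1.6667, so fraction remaining f = (1/2)^(5/3) ≈ 0.3150.
Accumulation ratio R = 1/(1 − f) ≈ 1/0.6850 ≈ 1.4599.
Each bolus raises the concentration by D/Vd = 1985/155 ≈ 12.806 mcg/mL.
Steady-state peak Cmax,ss = C₀·R ≈ 12.806 × 1.4599 ≈ 18.695 mcg/mL.
Peak 18.7 mcg/mL vs MTC 26 mcg/mL: below toxic threshold.

18.7 mcg/mL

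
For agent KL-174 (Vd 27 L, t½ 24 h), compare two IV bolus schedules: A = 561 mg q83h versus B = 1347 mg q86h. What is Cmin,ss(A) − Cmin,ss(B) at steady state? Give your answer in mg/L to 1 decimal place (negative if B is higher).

Regimen A: f = (1/2)^(83/24) ≈ 0.0910; Cmin,ss = (561/27)·f/(1−f) ≈ 2.080 mg/L.
Regimen B: f = (1/2)^(86/24) ≈ 0.0834; Cmin,ss = (1347/27)·f/(1−f) ≈ 4.539 mg/L.
Difference ≈ 2.080 − 4.539 ≈ -2.459 mg/L.

-2.5 mg/L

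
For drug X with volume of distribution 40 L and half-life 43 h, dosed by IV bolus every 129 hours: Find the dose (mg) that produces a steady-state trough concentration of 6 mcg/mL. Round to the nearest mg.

1680 mg

τ/t½ = 129/43 ≈ 3, so f = (1/2)^(129/43) ≈ 0.125000.
Cmin,ss = (D/Vd)·f/(1−f), so D = Cmin,ss·Vd·(1−f)/f.
D = 6 × 40 × (1−f)/f ≈ 6 × 40 × 7.00000 ≈ 1680.00 mg.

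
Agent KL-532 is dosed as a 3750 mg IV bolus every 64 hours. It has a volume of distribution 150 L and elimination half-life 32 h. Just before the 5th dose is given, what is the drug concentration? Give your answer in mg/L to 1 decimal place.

f = (1/2)^(τ/t½) = (1/2)^(64/32) ≈ 0.2500.
C₀ = D/Vd = 3750/150 ≈ 25.000 mg/L.
Before the 5th dose, 4 doses have been given. Superposition: Cmin = C₀·(f + f² + … + f^4).
≈ 25.000 × (0.2500 + 0.0625 + 0.0156 + 0.0039) ≈ 25.000 × 0.3320 ≈ 8.300 mg/L.

8.3 mg/L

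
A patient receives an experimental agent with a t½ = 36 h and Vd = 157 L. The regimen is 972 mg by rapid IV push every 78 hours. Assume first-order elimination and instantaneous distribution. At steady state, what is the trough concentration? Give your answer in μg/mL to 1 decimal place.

Over one 78-h interval, 78/36 ≈ 2.1667 half-lives elapse, leaving f ≈ 0.2227 of each dose.
Each bolus raises the concentration by D/Vd = 972/157 ≈ 6.191 μg/mL.
Steady-state trough Cmin,ss = C₀·f/(1−f) ≈ 6.191 × 0.2227/0.7773 ≈ 1.774 μg/mL.

1.8 μg/mL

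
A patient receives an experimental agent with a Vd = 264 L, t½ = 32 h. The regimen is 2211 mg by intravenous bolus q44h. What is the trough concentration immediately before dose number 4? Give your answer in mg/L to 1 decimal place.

f = (1/2)^(τ/t½) = (1/2)^(44/32) ≈ 0.3856.
C₀ = D/Vd = 2211/264 ≈ 8.375 mg/L.
Before the 4th dose, 3 doses have been given. Superposition: Cmin = C₀·(f + f² + … + f^3).
≈ 8.375 × (0.3856 + 0.1487 + 0.0573) ≈ 8.375 × 0.5916 ≈ 4.955 mg/L.

5.0 mg/L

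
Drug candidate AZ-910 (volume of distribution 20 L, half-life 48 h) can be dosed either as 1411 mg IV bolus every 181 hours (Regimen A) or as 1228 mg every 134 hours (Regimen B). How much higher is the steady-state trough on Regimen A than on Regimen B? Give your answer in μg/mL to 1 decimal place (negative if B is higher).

-4.8 μg/mL

Regimen A: f = (1/2)^(181/48) ≈ 0.0733; Cmin,ss = (1411/20)·f/(1−f) ≈ 5.580 μg/mL.
Regimen B: f = (1/2)^(134/48) ≈ 0.1444; Cmin,ss = (1228/20)·f/(1−f) ≈ 10.363 μg/mL.
Difference ≈ 5.580 − 10.363 ≈ -4.783 μg/mL.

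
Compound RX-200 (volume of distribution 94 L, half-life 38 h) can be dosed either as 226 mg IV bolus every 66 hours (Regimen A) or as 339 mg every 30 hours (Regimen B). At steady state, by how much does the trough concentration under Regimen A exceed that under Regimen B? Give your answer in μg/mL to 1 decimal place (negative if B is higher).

-3.9 μg/mL

Regimen A: f = (1/2)^(66/38) ≈ 0.3000; Cmin,ss = (226/94)·f/(1−f) ≈ 1.030 μg/mL.
Regimen B: f = (1/2)^(30/38) ≈ 0.5786; Cmin,ss = (339/94)·f/(1−f) ≈ 4.952 μg/mL.
Difference ≈ 1.030 − 4.952 ≈ -3.922 μg/mL.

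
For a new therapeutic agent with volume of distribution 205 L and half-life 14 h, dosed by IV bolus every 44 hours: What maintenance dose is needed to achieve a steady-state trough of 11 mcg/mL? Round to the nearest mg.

τ/t½ = 44/14 ≈ 3.1429, so f = (1/2)^(44/14) ≈ 0.113215.
Cmin,ss = (D/Vd)·f/(1−f), so D = Cmin,ss·Vd·(1−f)/f.
D = 11 × 205 × (1−f)/f ≈ 11 × 205 × 7.83275 ≈ 17662.85 mg.

17663 mg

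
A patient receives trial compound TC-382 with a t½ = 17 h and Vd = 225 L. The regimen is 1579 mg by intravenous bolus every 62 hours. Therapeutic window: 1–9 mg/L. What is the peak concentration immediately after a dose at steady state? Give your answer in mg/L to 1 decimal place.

k = ln2/t½ = ln2/17 ≈ 0.040773 h⁻¹; fraction remaining f = e^(−kτ) = e^(−0.040773×62) ≈ 0.0798.
Accumulation ratio R = 1/(1 − f) ≈ 1/0.9202 ≈ 1.0867.
Single-dose peak C₀ = D/Vd = 1579/225 ≈ 7.018 mg/L.
Cmax,ss = C₀/(1 − f) ≈ 7.018/0.9202 ≈ 7.627 mg/L.
Peak 7.6 mg/L vs MTC 9 mg/L: below toxic threshold.

7.6 mg/L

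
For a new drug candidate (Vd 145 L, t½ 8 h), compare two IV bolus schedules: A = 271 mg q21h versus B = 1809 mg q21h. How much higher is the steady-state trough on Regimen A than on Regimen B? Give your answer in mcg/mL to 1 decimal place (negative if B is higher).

-2.1 mcg/mL

Regimen A: f = (1/2)^(21/8) ≈ 0.1621; Cmin,ss = (271/145)·f/(1−f) ≈ 0.362 mcg/mL.
Regimen B: f = (1/2)^(21/8) ≈ 0.1621; Cmin,ss = (1809/145)·f/(1−f) ≈ 2.414 mcg/mL.
Difference ≈ 0.362 − 2.414 ≈ -2.052 mcg/mL.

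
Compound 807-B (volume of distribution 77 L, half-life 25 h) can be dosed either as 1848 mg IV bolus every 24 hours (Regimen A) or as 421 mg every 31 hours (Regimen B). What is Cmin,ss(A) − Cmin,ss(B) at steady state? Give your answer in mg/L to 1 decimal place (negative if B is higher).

Regimen A: f = (1/2)^(24/25) ≈ 0.5141; Cmin,ss = (1848/77)·f/(1−f) ≈ 25.393 mg/L.
Regimen B: f = (1/2)^(31/25) ≈ 0.4234; Cmin,ss = (421/77)·f/(1−f) ≈ 4.015 mg/L.
Difference ≈ 25.393 − 4.015 ≈ 21.378 mg/L.

21.4 mg/L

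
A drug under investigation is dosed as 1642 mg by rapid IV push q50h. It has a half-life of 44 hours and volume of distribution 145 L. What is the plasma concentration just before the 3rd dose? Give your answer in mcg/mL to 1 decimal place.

7.5 mcg/mL

f = (1/2)^(τ/t½) = (1/2)^(50/44) ≈ 0.4549.
C₀ = D/Vd = 1642/145 ≈ 11.324 mcg/mL.
Before the 3rd dose, 2 doses have been given. Superposition: Cmin = C₀·(f + f²).
≈ 11.324 × (0.4549 + 0.2069) ≈ 11.324 × 0.6618 ≈ 7.494 mcg/mL.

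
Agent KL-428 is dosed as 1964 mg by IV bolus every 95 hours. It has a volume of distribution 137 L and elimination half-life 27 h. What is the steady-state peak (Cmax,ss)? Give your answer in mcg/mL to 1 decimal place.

15.7 mcg/mL

Over one 95-h interval, 95/27 ≈ 3.5185 half-lives elapse, leaving f ≈ 0.0873 of each dose.
At steady state, accumulation factor R = 1/(1 − e^(−kτ)) ≈ 1.0957.
Single-dose peak C₀ = D/Vd = 1964/137 ≈ 14.336 mcg/mL.
Steady-state peak Cmax,ss = C₀·R ≈ 14.336 × 1.0957 ≈ 15.708 mcg/mL.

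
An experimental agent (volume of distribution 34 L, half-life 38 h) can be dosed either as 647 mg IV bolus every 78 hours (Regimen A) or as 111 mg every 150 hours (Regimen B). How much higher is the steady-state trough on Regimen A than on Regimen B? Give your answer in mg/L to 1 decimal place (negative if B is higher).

Regimen A: f = (1/2)^(78/38) ≈ 0.2410; Cmin,ss = (647/34)·f/(1−f) ≈ 6.042 mg/L.
Regimen B: f = (1/2)^(150/38) ≈ 0.0648; Cmin,ss = (111/34)·f/(1−f) ≈ 0.226 mg/L.
Difference ≈ 6.042 − 0.226 ≈ 5.816 mg/L.

5.8 mg/L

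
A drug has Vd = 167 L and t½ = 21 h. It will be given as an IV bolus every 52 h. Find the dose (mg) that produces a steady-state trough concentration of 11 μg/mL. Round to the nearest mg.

8385 mg

τ/t½ = 52/21 ≈ 2.4762, so f = (1/2)^(52/21) ≈ 0.179718.
Cmin,ss = (D/Vd)·f/(1−f), so D = Cmin,ss·Vd·(1−f)/f.
D = 11 × 167 × (1−f)/f ≈ 11 × 167 × 4.56427 ≈ 8384.56 mg.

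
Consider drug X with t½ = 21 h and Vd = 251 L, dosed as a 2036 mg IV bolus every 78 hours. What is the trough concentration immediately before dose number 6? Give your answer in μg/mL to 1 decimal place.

f = (1/2)^(τ/t½) = (1/2)^(78/21) ≈ 0.0762.
C₀ = D/Vd = 2036/251 ≈ 8.112 μg/mL.
Before the 6th dose, 5 doses have been given. Superposition: Cmin = C₀·(f + f² + … + f^5).
≈ 8.112 × (0.0762 + 0.0058 + 0.0004 + 0.0000 + 0.0000) ≈ 8.112 × 0.0824 ≈ 0.668 μg/mL.

0.7 μg/mL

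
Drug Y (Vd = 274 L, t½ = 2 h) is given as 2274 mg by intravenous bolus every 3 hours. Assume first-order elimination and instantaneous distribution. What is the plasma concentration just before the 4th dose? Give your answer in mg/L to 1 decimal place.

f = (1/2)^(τ/t½) = (1/2)^(3/2) ≈ 0.3536.
C₀ = D/Vd = 2274/274 ≈ 8.299 mg/L.
Before the 4th dose, 3 doses have been given. Superposition: Cmin = C₀·(f + f² + … + f^3).
≈ 8.299 × (0.3536 + 0.1250 + 0.0442) ≈ 8.299 × 0.5228 ≈ 4.339 mg/L.

4.3 mg/L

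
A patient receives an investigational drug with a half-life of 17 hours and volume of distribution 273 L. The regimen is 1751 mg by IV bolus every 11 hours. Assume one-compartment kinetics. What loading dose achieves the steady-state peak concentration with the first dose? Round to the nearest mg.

4845 mg

f = (1/2)^(11/17) ≈ 0.638581; accumulation ratio R = 1/(1−f) ≈ 2.76687.
Loading dose to hit Cmax,ss on first dose: D_load = D_maint·R ≈ 1751 × 2.76687 ≈ 4844.79 mg.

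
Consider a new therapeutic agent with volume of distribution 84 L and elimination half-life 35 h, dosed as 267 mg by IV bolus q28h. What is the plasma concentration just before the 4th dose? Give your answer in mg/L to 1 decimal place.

3.5 mg/L

f = (1/2)^(τ/t½) = (1/2)^(28/35) ≈ 0.5743.
C₀ = D/Vd = 267/84 ≈ 3.179 mg/L.
Before the 4th dose, 3 doses have been given. Superposition: Cmin = C₀·(f + f² + … + f^3).
≈ 3.179 × (0.5743 + 0.3298 + 0.1894) ≈ 3.179 × 1.0935 ≈ 3.476 mg/L.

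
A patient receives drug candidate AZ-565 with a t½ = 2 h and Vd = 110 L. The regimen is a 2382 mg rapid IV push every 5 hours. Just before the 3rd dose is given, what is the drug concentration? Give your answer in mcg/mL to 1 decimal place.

f = (1/2)^(τ/t½) = (1/2)^(5/2) ≈ 0.1768.
C₀ = D/Vd = 2382/110 ≈ 21.655 mcg/mL.
Before the 3rd dose, 2 doses have been given. Superposition: Cmin = C₀·(f + f²).
≈ 21.655 × (0.1768 + 0.0313) ≈ 21.655 × 0.2081 ≈ 4.506 mcg/mL.

4.5 mcg/mL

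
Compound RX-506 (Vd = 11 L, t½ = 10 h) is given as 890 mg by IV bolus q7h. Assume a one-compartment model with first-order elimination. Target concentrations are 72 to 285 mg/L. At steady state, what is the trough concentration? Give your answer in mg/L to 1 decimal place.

Over one 7-h interval, 7/10 ≈ 0.7 half-lives elapse, leaving f ≈ 0.6156 of each dose.
At steady state, accumulation factor R = 1/(1 − e^(−kτ)) ≈ 2.6015.
Single-dose peak C₀ = D/Vd = 890/11 ≈ 80.909 mg/L.
Steady-state peak Cmax,ss = C₀·R ≈ 80.909 × 2.6015 ≈ 210.485 mg/L.
Steady-state trough Cmin,ss = Cmax,ss·f ≈ 210.485 × 0.6156 ≈ 129.575 mg/L.
Trough 129.6 mg/L vs MEC 72 mg/L: adequate.

129.6 mg/L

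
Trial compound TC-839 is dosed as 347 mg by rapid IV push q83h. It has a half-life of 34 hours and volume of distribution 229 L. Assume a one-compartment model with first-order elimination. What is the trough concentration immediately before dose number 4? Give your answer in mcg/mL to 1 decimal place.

0.3 mcg/mL

f = (1/2)^(τ/t½) = (1/2)^(83/34) ≈ 0.1841.
C₀ = D/Vd = 347/229 ≈ 1.515 mcg/mL.
Before the 4th dose, 3 doses have been given. Superposition: Cmin = C₀·(f + f² + … + f^3).
≈ 1.515 × (0.1841 + 0.0339 + 0.0062) ≈ 1.515 × 0.2242 ≈ 0.340 mcg/mL.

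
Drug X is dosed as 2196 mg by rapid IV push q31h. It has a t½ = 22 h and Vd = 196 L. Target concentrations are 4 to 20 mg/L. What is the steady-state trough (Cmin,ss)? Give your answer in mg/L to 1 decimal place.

τ/t½ = 31/22 ≈ 1.4091, so fraction remaining f = (1/2)^(31/22) ≈ 0.3765.
Single-dose peak C₀ = D/Vd = 2196/196 ≈ 11.204 mg/L.
Steady-state trough Cmin,ss = C₀·f/(1−f) ≈ 11.204 × 0.3765/0.6235 ≈ 6.766 mg/L.
Trough 6.8 mg/L vs MEC 4 mg/L: adequate.

6.8 mg/L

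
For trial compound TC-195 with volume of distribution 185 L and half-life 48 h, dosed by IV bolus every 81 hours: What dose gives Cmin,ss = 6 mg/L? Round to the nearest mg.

2465 mg

τ/t½ = 81/48 ≈ 1.6875, so f = (1/2)^(81/48) ≈ 0.310464.
Cmin,ss = (D/Vd)·f/(1−f), so D = Cmin,ss·Vd·(1−f)/f.
D = 6 × 185 × (1−f)/f ≈ 6 × 185 × 2.22099 ≈ 2465.30 mg.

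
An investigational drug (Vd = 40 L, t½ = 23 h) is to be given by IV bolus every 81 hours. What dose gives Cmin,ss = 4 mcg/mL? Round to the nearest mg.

1678 mg

τ/t½ = 81/23 ≈ 3.5217, so f = (1/2)^(81/23) ≈ 0.087066.
Cmin,ss = (D/Vd)·f/(1−f), so D = Cmin,ss·Vd·(1−f)/f.
D = 4 × 40 × (1−f)/f ≈ 4 × 40 × 10.48554 ≈ 1677.69 mg.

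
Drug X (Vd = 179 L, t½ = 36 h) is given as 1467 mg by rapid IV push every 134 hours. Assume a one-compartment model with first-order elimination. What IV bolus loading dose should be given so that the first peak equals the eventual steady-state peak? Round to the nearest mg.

f = (1/2)^(134/36) ≈ 0.075770; accumulation ratio R = 1/(1−f) ≈ 1.08198.
Loading dose to hit Cmax,ss on first dose: D_load = D_maint·R ≈ 1467 × 1.08198 ≈ 1587.26 mg.

1587 mg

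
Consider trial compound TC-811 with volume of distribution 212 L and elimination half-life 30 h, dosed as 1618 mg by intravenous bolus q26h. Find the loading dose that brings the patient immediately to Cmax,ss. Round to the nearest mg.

3583 mg

f = (1/2)^(26/30) ≈ 0.548412; accumulation ratio R = 1/(1−f) ≈ 2.21441.
Loading dose to hit Cmax,ss on first dose: D_load = D_maint·R ≈ 1618 × 2.21441 ≈ 3582.92 mg.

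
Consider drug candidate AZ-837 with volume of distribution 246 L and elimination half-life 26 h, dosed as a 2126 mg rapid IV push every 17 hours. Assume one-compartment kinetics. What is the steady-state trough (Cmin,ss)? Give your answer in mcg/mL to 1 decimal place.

15.1 mcg/mL

k = ln2/t½ = ln2/26 ≈ 0.026660 h⁻¹; fraction remaining f = e^(−kτ) = e^(−0.026660×17) ≈ 0.6356.
At steady state, accumulation factor R = 1/(1 − e^(−kτ)) ≈ 2.7442.
Single-dose peak C₀ = D/Vd = 2126/246 ≈ 8.642 mcg/mL.
Steady-state peak Cmax,ss = C₀·R ≈ 8.642 × 2.7442 ≈ 23.715 mcg/mL.
Steady-state trough Cmin,ss = Cmax,ss·f ≈ 23.715 × 0.6356 ≈ 15.073 mcg/mL.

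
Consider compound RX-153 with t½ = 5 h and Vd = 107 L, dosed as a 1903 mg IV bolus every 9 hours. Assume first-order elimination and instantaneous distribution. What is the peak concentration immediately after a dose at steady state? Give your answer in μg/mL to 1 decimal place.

25.0 μg/mL

Over one 9-h interval, 9/5 ≈ 1.8 half-lives elapse, leaving f ≈ 0.2872 of each dose.
At steady state, accumulation factor R = 1/(1 − e^(−kτ)) ≈ 1.4029.
Single-dose peak C₀ = D/Vd = 1903/107 ≈ 17.785 μg/mL.
Steady-state peak Cmax,ss = C₀·R ≈ 17.785 × 1.4029 ≈ 24.951 μg/mL.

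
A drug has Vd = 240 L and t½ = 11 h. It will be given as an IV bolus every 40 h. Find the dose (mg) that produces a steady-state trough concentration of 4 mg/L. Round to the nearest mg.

τ/t½ = 40/11 ≈ 3.6364, so f = (1/2)^(40/11) ≈ 0.080417.
Cmin,ss = (D/Vd)·f/(1−f), so D = Cmin,ss·Vd·(1−f)/f.
D = 4 × 240 × (1−f)/f ≈ 4 × 240 × 11.43518 ≈ 10977.77 mg.

10978 mg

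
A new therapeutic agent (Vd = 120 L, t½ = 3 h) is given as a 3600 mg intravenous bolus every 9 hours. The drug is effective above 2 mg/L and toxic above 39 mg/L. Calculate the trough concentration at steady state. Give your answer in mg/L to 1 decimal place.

4.3 mg/L

τ = 9 h = 3 half-lives, so f = (1/2)^3 = 0.125.
At steady state, R = 1/(1 − 0.125) = 8/7.
Single-dose peak C₀ = D/Vd = 3600/120 = 30 mg/L.
Steady-state peak Cmax,ss = C₀·R = 30 × 8/7 ≈ 34.286 mg/L.
Steady-state trough Cmin,ss = Cmax,ss·f ≈ 34.286 × 0.125 ≈ 4.286 mg/L.
Trough 4.3 mg/L vs MEC 2 mg/L: adequate.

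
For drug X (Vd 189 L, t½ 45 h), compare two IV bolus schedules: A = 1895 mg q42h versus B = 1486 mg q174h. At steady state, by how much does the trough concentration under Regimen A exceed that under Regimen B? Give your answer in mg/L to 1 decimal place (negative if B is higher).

10.4 mg/L

Regimen A: f = (1/2)^(42/45) ≈ 0.5236; Cmin,ss = (1895/189)·f/(1−f) ≈ 11.020 mg/L.
Regimen B: f = (1/2)^(174/45) ≈ 0.0686; Cmin,ss = (1486/189)·f/(1−f) ≈ 0.579 mg/L.
Difference ≈ 11.020 − 0.579 ≈ 10.441 mg/L.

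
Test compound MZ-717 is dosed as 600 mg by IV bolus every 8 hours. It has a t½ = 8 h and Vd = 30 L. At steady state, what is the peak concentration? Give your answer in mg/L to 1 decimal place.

The dosing interval is 1 half-life, so f = 2^(−1) = 0.5.
Accumulation ratio R = 1/(1 − f) = 1/0.5 = 2/1.
Single-dose peak C₀ = D/Vd = 600/30 = 20 mg/L.
Steady-state peak Cmax,ss = C₀·R = 20 × 2/1 ≈ 40.000 mg/L.

40.0 mg/L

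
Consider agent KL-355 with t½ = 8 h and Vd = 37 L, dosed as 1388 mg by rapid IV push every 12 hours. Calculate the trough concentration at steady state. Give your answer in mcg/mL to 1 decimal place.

k = ln2/t½ = ln2/8 ≈ 0.086643 h⁻¹; fraction remaining f = e^(−kτ) = e^(−0.086643×12) ≈ 0.3536.
Each bolus raises the concentration by D/Vd = 1388/37 ≈ 37.514 mcg/mL.
Steady-state trough Cmin,ss = C₀·f/(1−f) ≈ 37.514 × 0.3536/0.6464 ≈ 20.521 mcg/mL.

20.5 mcg/mL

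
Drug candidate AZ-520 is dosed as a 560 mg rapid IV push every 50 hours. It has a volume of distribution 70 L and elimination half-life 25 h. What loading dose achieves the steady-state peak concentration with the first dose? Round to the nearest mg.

f = (1/2)^(50/25) ≈ 0.250000; accumulation ratio R = 1/(1−f) ≈ 1.33333.
Loading dose to hit Cmax,ss on first dose: D_load = D_maint·R ≈ 560 × 1.33333 ≈ 746.66 mg.

747 mg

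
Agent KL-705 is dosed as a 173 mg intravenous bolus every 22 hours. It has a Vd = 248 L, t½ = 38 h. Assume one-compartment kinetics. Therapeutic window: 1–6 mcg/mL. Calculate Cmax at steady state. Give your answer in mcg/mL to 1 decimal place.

2.1 mcg/mL

τ/t½ = 22/38 ≈ 0.57895, so fraction remaining f = (1/2)^(22/38) ≈ 0.6695.
At steady state, accumulation factor R = 1/(1 − e^(−kτ)) ≈ 3.0257.
Single-dose peak C₀ = D/Vd = 173/248 ≈ 0.698 mcg/mL.
Steady-state peak Cmax,ss = C₀·R ≈ 0.698 × 3.0257 ≈ 2.112 mcg/mL.
Peak 2.1 mcg/mL vs MTC 6 mcg/mL: below toxic threshold.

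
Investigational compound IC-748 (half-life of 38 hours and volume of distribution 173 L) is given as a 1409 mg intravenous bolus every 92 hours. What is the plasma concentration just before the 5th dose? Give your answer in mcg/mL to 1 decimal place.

f = (1/2)^(τ/t½) = (1/2)^(92/38) ≈ 0.1867.
C₀ = D/Vd = 1409/173 ≈ 8.145 mcg/mL.
Before the 5th dose, 4 doses have been given. Superposition: Cmin = C₀·(f + f² + … + f^4).
≈ 8.145 × (0.1867 + 0.0349 + 0.0065 + 0.0012) ≈ 8.145 × 0.2293 ≈ 1.868 mcg/mL.

1.9 mcg/mL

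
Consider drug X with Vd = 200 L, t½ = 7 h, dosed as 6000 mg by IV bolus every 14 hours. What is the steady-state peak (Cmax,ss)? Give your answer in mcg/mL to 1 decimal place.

40.0 mcg/mL

The dosing interval is 2 half-lives, so f = 2^(−2) = 0.25.
Accumulation ratio R = 1/(1 − f) = 1/0.75 = 4/3.
Single-dose peak C₀ = D/Vd = 6000/200 = 30 mcg/mL.
Steady-state peak Cmax,ss = C₀·R = 30 × 4/3 ≈ 40.000 mcg/mL.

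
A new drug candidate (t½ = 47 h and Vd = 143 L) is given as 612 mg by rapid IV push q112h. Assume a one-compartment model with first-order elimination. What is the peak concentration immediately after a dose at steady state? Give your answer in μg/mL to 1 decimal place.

5.3 μg/mL

k = ln2/t½ = ln2/47 ≈ 0.014748 h⁻¹; fraction remaining f = e^(−kτ) = e^(−0.014748×112) ≈ 0.1917.
At steady state, accumulation factor R = 1/(1 − e^(−kτ)) ≈ 1.2372.
Single-dose peak C₀ = D/Vd = 612/143 ≈ 4.280 μg/mL.
Steady-state peak Cmax,ss = C₀·R ≈ 4.280 × 1.2372 ≈ 5.295 μg/mL.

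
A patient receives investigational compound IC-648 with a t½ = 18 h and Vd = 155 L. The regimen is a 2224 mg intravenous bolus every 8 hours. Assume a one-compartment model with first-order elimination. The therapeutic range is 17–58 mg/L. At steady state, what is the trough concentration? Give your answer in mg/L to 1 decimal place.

39.8 mg/L

k = ln2/t½ = ln2/18 ≈ 0.038508 h⁻¹; fraction remaining f = e^(−kτ) = e^(−0.038508×8) ≈ 0.7349.
Single-dose peak C₀ = D/Vd = 2224/155 ≈ 14.348 mg/L.
Steady-state trough Cmin,ss = C₀·f/(1−f) ≈ 14.348 × 0.7349/0.2651 ≈ 39.775 mg/L.
Trough 39.8 mg/L vs MEC 17 mg/L: adequate.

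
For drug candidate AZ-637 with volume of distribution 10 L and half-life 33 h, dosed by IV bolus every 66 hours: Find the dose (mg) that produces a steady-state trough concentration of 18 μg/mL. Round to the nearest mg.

τ/t½ = 66/33 ≈ 2, so f = (1/2)^(66/33) ≈ 0.250000.
Cmin,ss = (D/Vd)·f/(1−f), so D = Cmin,ss·Vd·(1−f)/f.
D = 18 × 10 × (1−f)/f ≈ 18 × 10 × 3.00000 ≈ 540.00 mg.

540 mg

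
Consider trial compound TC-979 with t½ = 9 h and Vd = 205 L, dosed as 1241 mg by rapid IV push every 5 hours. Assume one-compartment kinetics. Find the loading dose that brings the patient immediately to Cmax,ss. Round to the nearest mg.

f = (1/2)^(5/9) ≈ 0.680395; accumulation ratio R = 1/(1−f) ≈ 3.12886.
Loading dose to hit Cmax,ss on first dose: D_load = D_maint·R ≈ 1241 × 3.12886 ≈ 3882.92 mg.

3883 mg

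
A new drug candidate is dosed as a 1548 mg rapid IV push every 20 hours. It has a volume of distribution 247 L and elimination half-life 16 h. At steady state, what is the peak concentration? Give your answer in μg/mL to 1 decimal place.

Over one 20-h interval, 20/16 ≈ 1.25 half-lives elapse, leaving f ≈ 0.4204 of each dose.
At steady state, accumulation factor R = 1/(1 − e^(−kτ)) ≈ 1.7253.
Single-dose peak C₀ = D/Vd = 1548/247 ≈ 6.267 μg/mL.
Steady-state peak Cmax,ss = C₀·R ≈ 6.267 × 1.7253 ≈ 10.812 μg/mL.

10.8 μg/mL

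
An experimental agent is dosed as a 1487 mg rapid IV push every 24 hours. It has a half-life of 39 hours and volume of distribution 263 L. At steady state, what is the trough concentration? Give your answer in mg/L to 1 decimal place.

10.6 mg/L

k = ln2/t½ = ln2/39 ≈ 0.017773 h⁻¹; fraction remaining f = e^(−kτ) = e^(−0.017773×24) ≈ 0.6528.
At steady state, accumulation factor R = 1/(1 − e^(−kτ)) ≈ 2.8802.
Single-dose peak C₀ = D/Vd = 1487/263 ≈ 5.654 mg/L.
Cmax,ss = C₀/(1 − f) ≈ 5.654/0.3472 ≈ 16.285 mg/L.
One interval later, Cmin,ss = Cmax,ss·e^(−kτ) ≈ 16.285 × 0.6528 ≈ 10.631 mg/L.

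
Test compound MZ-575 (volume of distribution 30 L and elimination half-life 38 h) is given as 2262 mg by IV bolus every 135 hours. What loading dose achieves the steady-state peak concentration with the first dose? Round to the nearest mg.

f = (1/2)^(135/38) ≈ 0.085222; accumulation ratio R = 1/(1−f) ≈ 1.09316.
Loading dose to hit Cmax,ss on first dose: D_load = D_maint·R ≈ 2262 × 1.09316 ≈ 2472.73 mg.

2473 mg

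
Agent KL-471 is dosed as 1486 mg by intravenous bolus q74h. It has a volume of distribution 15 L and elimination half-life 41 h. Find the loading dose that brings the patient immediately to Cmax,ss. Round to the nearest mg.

f = (1/2)^(74/41) ≈ 0.286205; accumulation ratio R = 1/(1−f) ≈ 1.40096.
Loading dose to hit Cmax,ss on first dose: D_load = D_maint·R ≈ 1486 × 1.40096 ≈ 2081.83 mg.

2082 mg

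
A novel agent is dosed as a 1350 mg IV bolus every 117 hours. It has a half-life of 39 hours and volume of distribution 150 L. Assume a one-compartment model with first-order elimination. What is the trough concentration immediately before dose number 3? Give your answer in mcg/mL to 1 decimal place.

1.3 mcg/mL

f = (1/2)^(τ/t½) = (1/2)^(117/39) ≈ 0.1250.
C₀ = D/Vd = 1350/150 ≈ 9.000 mcg/mL.
Before the 3rd dose, 2 doses have been given. Superposition: Cmin = C₀·(f + f²).
≈ 9.000 × (0.1250 + 0.0156) ≈ 9.000 × 0.1406 ≈ 1.265 mcg/mL.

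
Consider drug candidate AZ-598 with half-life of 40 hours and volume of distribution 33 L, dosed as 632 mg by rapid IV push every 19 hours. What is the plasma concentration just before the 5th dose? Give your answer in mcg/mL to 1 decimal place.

f = (1/2)^(τ/t½) = (1/2)^(19/40) ≈ 0.7195.
C₀ = D/Vd = 632/33 ≈ 19.152 mcg/mL.
Before the 5th dose, 4 doses have been given. Superposition: Cmin = C₀·(f + f² + … + f^4).
≈ 19.152 × (0.7195 + 0.5177 + 0.3725 + 0.2680) ≈ 19.152 × 1.8777 ≈ 35.962 mcg/mL.

36.0 mcg/mL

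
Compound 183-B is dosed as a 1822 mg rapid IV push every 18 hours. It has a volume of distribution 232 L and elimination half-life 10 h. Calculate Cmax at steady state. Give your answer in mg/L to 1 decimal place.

11.0 mg/L

τ/t½ = 18/10 ≈ 1.8, so fraction remaining f = (1/2)^(18/10) ≈ 0.2872.
At steady state, accumulation factor R = 1/(1 − e^(−kτ)) ≈ 1.4029.
Single-dose peak C₀ = D/Vd = 1822/232 ≈ 7.853 mg/L.
Steady-state peak Cmax,ss = C₀·R ≈ 7.853 × 1.4029 ≈ 11.017 mg/L.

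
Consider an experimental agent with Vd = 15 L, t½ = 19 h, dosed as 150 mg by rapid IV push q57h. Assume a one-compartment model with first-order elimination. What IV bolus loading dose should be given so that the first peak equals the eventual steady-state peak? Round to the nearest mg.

171 mg

f = (1/2)^(57/19) ≈ 0.125000; accumulation ratio R = 1/(1−f) ≈ 1.14286.
Loading dose to hit Cmax,ss on first dose: D_load = D_maint·R ≈ 150 × 1.14286 ≈ 171.43 mg.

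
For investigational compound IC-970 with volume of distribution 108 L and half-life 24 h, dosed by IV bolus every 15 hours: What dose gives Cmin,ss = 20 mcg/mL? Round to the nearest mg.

1171 mg

τ/t½ = 15/24 ≈ 0.625, so f = (1/2)^(15/24) ≈ 0.648420.
Cmin,ss = (D/Vd)·f/(1−f), so D = Cmin,ss·Vd·(1−f)/f.
D = 20 × 108 × (1−f)/f ≈ 20 × 108 × 0.54221 ≈ 1171.17 mg.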